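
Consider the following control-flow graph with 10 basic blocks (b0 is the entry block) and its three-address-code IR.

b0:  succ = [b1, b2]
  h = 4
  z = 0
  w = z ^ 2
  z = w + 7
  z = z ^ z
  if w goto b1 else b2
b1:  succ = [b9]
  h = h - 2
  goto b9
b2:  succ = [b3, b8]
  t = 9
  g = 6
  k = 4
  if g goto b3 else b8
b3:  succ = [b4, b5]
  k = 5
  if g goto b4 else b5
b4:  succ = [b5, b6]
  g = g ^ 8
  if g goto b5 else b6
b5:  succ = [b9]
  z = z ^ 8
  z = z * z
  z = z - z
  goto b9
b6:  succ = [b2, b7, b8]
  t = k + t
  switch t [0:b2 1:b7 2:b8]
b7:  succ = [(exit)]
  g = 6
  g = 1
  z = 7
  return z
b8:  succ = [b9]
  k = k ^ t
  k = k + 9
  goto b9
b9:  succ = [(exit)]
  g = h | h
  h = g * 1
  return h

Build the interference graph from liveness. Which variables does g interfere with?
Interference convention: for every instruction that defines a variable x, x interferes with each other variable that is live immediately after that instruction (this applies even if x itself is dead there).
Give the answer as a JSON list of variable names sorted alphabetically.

Answer: ["h", "k", "t", "z"]

Analysis:
def/use:
  b0: def={h,w,z} ue=∅
  b1: def={h} ue={h}
  b2: def={g,k,t} ue=∅
  b3: def={k} ue={g}
  b4: def={g} ue={g}
  b5: def={z} ue={z}
  b6: def={t} ue={k,t}
  b7: def={g,z} ue=∅
  b8: def={k} ue={k,t}
  b9: def={g,h} ue={h}

Backward fixpoint:
  live b0: ∅→{h,z}
  live b1: {h}→{h}
  live b2: {h,z}→{g,h,k,t,z}
  live b3: {g,h,t,z}→{g,h,k,t,z}
  live b4: {g,h,k,t,z}→{h,k,t,z}
  live b5: {h,z}→{h}
  live b6: {h,k,t,z}→{h,k,t,z}
  live b7: ∅→∅
  live b8: {h,k,t}→{h}
  live b9: {h}→∅

Interfere edges:
  g — {h,k,t,z}
  h — {g,k,t,w,z}
  k — {g,h,t,z}
  t — {g,h,k,z}
  w — {h,z}
  z — {g,h,k,t,w}

N(g) = ["h", "k", "t", "z"]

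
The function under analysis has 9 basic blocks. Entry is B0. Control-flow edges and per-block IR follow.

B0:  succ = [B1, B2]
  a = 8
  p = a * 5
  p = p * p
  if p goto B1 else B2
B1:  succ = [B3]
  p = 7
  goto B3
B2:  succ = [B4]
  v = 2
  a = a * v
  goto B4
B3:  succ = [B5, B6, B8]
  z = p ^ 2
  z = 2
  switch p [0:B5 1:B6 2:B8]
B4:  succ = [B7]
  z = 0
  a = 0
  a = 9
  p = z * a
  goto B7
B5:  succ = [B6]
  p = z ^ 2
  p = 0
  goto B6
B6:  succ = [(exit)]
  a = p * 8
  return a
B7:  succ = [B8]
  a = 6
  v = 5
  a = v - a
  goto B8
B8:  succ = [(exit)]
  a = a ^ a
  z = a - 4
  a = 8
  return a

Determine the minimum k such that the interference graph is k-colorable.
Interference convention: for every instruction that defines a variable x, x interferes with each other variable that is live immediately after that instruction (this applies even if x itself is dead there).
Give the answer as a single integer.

def/use:
  B0: {a,p} / ∅
  B1: {p} / ∅
  B2: {a,v} / {a}
  B3: {z} / {p}
  B4: {a,p,z} / ∅
  B5: {p} / {z}
  B6: {a} / {p}
  B7: {a,v} / ∅
  B8: {a,z} / {a}

Live sets:
  live B0: ∅→{a}
  live B1: {a}→{a,p}
  live B2: {a}→∅
  live B3: {a,p}→{a,p,z}
  live B4: ∅→∅
  live B5: {z}→{p}
  live B6: {p}→∅
  live B7: ∅→{a}
  live B8: {a}→∅

Conflict graph:
  a↔{p,v,z}
  p↔{a,z}
  v↔{a}
  z↔{a,p}

Colouring:
  clique {a,p,z} ⇒ need ≥ 3
  3-colouring: R0={a}  R1={p,v}  R2={z}
  χ = 3

Answer: 3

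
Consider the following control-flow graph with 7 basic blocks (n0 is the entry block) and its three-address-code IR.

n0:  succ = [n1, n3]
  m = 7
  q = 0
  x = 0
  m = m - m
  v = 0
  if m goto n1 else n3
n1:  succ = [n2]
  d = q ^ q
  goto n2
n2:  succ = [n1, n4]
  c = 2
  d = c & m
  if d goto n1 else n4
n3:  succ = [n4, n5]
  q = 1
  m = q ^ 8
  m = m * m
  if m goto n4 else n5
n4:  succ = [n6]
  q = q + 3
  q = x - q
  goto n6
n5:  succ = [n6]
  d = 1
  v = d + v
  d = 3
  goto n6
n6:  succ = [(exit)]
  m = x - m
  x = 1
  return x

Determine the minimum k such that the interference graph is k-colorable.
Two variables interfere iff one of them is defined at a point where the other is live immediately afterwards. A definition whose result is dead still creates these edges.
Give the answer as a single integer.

Per-block:
  n0: def={m,q,v,x} ue=∅
  n1: def={d} ue={q}
  n2: def={c,d} ue={m}
  n3: def={m,q} ue=∅
  n4: def={q} ue={q,x}
  n5: def={d,v} ue={v}
  n6: def={m,x} ue={m,x}

Live sets:
  live n0: ∅→{m,q,v,x}
  live n1: {m,q,x}→{m,q,x}
  live n2: {m,q,x}→{m,q,x}
  live n3: {v,x}→{m,q,v,x}
  live n4: {m,q,x}→{m,x}
  live n5: {m,v,x}→{m,x}
  live n6: {m,x}→∅

Interfere edges:
  c — {m,q,x}
  d — {m,q,v,x}
  m — {c,d,q,v,x}
  q — {c,d,m,v,x}
  v — {d,m,q,x}
  x — {c,d,m,q,v}

Colouring:
  lower bound: {d,m,q,v,x} mutually conflict ⇒ χ ≥ 5
  5-colouring: r0={m}  r1={q}  r2={x}  r3={c,d}  r4={v}
  χ = 5

Answer: 5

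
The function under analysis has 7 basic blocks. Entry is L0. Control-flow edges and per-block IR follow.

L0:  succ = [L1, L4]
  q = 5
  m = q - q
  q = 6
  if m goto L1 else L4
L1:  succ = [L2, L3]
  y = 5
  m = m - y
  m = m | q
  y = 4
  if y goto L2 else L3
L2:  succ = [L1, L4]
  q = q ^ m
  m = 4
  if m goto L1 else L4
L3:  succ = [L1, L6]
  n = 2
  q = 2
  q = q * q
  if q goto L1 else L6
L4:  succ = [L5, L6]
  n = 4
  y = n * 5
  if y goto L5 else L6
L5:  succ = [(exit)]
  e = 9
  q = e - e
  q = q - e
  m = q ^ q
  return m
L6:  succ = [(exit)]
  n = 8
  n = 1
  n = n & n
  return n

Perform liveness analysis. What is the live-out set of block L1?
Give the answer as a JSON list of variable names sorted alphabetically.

Answer: ["m", "q"]

Analysis:
Block summaries:
  L0: {m,q} / ∅
  L1: {m,y} / {m,q}
  L2: {m,q} / {m,q}
  L3: {n,q} / ∅
  L4: {n,y} / ∅
  L5: {e,m,q} / ∅
  L6: {n} / ∅

Liveness:
  live L0: ∅→{m,q}
  live L1: {m,q}→{m,q}
  live L2: {m,q}→{m,q}
  live L3: {m}→{m,q}
  live L4: ∅→∅
  live L5: ∅→∅
  live L6: ∅→∅

live-out(L1) = ["m", "q"]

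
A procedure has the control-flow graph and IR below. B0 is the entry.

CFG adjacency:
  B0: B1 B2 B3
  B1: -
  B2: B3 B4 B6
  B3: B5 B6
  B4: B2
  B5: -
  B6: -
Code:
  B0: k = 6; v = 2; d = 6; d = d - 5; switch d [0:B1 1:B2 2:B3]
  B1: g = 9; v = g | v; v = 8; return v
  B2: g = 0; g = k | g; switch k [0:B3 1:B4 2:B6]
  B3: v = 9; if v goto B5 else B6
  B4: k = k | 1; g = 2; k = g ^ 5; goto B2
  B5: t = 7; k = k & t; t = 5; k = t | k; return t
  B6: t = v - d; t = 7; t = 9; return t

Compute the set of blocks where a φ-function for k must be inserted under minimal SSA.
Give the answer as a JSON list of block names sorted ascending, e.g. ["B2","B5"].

Answer: ["B2", "B3", "B6"]

Analysis:
idom tree: B1←B0 B2←B0 B3←B0 B4←B2 B5←B3 B6←B0
Join-block Dom:
  B2: preds {B0,B4}: {B0} ∩ {B0,B2,B4} = {B0}; idom=B0
  B3: preds {B0,B2}: {B0} ∩ {B0,B2} = {B0}; idom=B0
  B6: preds {B2,B3}: {B0,B2} ∩ {B0,B3} = {B0}; idom=B0

Frontier:
  join B2 pred B0: · stop@B0
  join B2 pred B4: B4→B2 stop@B0
  join B3 pred B0: · stop@B0
  join B3 pred B2: B2 stop@B0
  join B6 pred B2: B2 stop@B0
  join B6 pred B3: B3 stop@B0
  B0: DF=∅
  B1: DF=∅
  B2: DF={B2,B3,B6}
  B3: DF={B6}
  B4: DF={B2}
  B5: DF=∅
  B6: DF=∅

φ for k: defs {B0,B4,B5}
  DF⁺ = {B2,B3,B6}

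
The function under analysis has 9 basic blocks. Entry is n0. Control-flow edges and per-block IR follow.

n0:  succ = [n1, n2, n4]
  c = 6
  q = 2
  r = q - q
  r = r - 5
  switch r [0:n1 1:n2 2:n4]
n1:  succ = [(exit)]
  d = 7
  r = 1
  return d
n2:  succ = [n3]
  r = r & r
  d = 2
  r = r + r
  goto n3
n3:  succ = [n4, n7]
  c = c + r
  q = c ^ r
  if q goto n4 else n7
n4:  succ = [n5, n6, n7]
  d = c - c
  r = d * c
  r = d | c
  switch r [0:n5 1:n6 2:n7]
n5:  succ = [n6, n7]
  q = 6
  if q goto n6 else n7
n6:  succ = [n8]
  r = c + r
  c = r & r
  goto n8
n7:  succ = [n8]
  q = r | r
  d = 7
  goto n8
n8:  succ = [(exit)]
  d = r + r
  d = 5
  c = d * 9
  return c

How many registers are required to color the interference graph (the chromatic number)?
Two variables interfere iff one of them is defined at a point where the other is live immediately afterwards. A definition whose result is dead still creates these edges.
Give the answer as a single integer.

Answer: 3

Working:
Block summaries:
  n0 def {c,q,r} use ∅
  n1 def {d,r} use ∅
  n2 def {d,r} use {r}
  n3 def {c,q} use {c,r}
  n4 def {d,r} use {c}
  n5 def {q} use ∅
  n6 def {c,r} use {c,r}
  n7 def {d,q} use {r}
  n8 def {c,d} use {r}

Backward fixpoint:
  n0: in=∅ out={c,r}
  n1: in=∅ out=∅
  n2: in={c,r} out={c,r}
  n3: in={c,r} out={c,r}
  n4: in={c} out={c,r}
  n5: in={c,r} out={c,r}
  n6: in={c,r} out={r}
  n7: in={r} out={r}
  n8: in={r} out=∅

Interfere edges:
  c — {d,q,r}
  d — {c,r}
  q — {c,r}
  r — {c,d,q}

Chromatic number:
  clique {c,d,r} ⇒ need ≥ 3
  assign c→R0 d→R2 q→R2 r→R1 — no edge inside a register ⇒ χ ≤ 3
  χ = 3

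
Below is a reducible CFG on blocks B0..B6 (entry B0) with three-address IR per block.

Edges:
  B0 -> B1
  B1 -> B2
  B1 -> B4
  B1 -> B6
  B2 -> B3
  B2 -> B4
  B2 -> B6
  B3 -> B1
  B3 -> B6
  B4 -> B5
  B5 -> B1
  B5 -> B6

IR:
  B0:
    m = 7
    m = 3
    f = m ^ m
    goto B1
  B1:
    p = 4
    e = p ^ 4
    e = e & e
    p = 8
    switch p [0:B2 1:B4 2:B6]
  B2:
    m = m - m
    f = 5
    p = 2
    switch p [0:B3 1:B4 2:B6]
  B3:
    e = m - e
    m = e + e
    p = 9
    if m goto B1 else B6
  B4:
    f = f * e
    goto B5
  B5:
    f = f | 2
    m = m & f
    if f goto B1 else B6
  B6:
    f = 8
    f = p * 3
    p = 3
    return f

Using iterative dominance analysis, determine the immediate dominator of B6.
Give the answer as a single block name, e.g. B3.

Answer: B1

Derivation:
idom tree: B1←B0 B2←B1 B3←B2 B4←B1 B5←B4 B6←B1
Dom∩ at merges:
  B1: preds {B0,B3,B5}: {B0} ∩ {B0,B1,B2,B3} ∩ {B0,B1,B4,B5} = {B0}; idom=B0
  B4: preds {B1,B2}: {B0,B1} ∩ {B0,B1,B2} = {B0,B1}; idom=B1
  B6: preds {B1,B2,B3,B5}: {B0,B1} ∩ {B0,B1,B2} ∩ {B0,B1,B2,B3} ∩ {B0,B1,B4,B5} = {B0,B1}; idom=B1

idom(B6) = B1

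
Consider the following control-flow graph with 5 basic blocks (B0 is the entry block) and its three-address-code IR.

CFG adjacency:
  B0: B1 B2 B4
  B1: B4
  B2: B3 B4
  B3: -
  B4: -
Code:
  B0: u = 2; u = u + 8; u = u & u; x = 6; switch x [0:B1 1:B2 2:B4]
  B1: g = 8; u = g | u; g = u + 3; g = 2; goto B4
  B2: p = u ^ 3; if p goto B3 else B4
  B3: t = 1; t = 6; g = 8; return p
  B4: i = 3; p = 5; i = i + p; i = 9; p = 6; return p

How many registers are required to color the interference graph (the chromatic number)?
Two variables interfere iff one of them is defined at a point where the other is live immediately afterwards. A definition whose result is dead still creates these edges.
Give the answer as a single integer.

Block summaries:
  B0: {u,x} / ∅
  B1: {g,u} / {u}
  B2: {p} / {u}
  B3: {g,t} / {p}
  B4: {i,p} / ∅

Backward fixpoint:
  B0 li=∅ lo={u}
  B1 li={u} lo=∅
  B2 li={u} lo={p}
  B3 li={p} lo=∅
  B4 li=∅ lo=∅

Interference:
  g — {p,u}
  i — {p}
  p — {g,i,t}
  t — {p}
  u — {g,x}
  x — {u}

Chromatic number:
  lower bound: {g,p} mutually conflict ⇒ χ ≥ 2
  assign g→R1 i→R1 p→R0 t→R1 u→R0 x→R1 — no edge inside a register ⇒ χ ≤ 2
  χ = 2

Answer: 2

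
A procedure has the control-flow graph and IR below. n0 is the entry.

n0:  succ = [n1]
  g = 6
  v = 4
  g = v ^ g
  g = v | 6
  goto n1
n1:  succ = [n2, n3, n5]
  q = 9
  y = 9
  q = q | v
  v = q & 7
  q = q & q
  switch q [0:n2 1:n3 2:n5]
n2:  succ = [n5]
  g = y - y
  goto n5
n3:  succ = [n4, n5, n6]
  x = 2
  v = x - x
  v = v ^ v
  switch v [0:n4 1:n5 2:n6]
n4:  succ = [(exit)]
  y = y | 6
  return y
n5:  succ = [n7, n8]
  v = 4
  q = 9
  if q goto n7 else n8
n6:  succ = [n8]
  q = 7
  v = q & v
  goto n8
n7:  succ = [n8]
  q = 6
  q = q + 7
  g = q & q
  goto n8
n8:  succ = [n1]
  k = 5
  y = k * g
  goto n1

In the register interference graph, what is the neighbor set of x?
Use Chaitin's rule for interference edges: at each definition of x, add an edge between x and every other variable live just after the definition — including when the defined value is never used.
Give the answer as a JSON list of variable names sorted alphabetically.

def/use:
  n0: {g,v} / ∅
  n1: {q,v,y} / {v}
  n2: {g} / {y}
  n3: {v,x} / ∅
  n4: {y} / {y}
  n5: {q,v} / ∅
  n6: {q,v} / {v}
  n7: {g,q} / ∅
  n8: {k,y} / {g}

Liveness:
  n0 li=∅ lo={g,v}
  n1 li={g,v} lo={g,y}
  n2 li={y} lo={g}
  n3 li={g,y} lo={g,v,y}
  n4 li={y} lo=∅
  n5 li={g} lo={g,v}
  n6 li={g,v} lo={g,v}
  n7 li={v} lo={g,v}
  n8 li={g,v} lo={g,v}

Interfere edges:
  g↔{k,q,v,x,y}
  k↔{g,v}
  q↔{g,v,y}
  v↔{g,k,q,y}
  x↔{g,y}
  y↔{g,q,v,x}

N(x) = ["g", "y"]

Answer: ["g", "y"]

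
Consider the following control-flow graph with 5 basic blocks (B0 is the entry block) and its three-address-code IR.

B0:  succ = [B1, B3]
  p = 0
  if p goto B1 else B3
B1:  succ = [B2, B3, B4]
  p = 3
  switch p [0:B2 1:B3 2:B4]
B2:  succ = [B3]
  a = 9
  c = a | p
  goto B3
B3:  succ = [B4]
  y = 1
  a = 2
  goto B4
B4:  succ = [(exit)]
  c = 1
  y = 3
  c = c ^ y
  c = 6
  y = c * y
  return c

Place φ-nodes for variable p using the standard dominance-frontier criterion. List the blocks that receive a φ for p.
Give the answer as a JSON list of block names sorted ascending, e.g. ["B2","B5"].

idom tree: B1←B0 B2←B1 B3←B0 B4←B0
Join-block Dom:
  B3: preds {B0,B1,B2}: {B0} ∩ {B0,B1} ∩ {B0,B1,B2} = {B0}; idom=B0
  B4: preds {B1,B3}: {B0,B1} ∩ {B0,B3} = {B0}; idom=B0

DF walk-up:
  B3←B0: walk · to B0
  B3←B1: walk B1 to B0
  B3←B2: walk B2→B1 to B0
  B4←B1: walk B1 to B0
  B4←B3: walk B3 to B0
  B0 → ∅
  B1 → {B3,B4}
  B2 → {B3}
  B3 → {B4}
  B4 → ∅

φ for p: defs {B0,B1}
  DF⁺ = {B3,B4}

Answer: ["B3", "B4"]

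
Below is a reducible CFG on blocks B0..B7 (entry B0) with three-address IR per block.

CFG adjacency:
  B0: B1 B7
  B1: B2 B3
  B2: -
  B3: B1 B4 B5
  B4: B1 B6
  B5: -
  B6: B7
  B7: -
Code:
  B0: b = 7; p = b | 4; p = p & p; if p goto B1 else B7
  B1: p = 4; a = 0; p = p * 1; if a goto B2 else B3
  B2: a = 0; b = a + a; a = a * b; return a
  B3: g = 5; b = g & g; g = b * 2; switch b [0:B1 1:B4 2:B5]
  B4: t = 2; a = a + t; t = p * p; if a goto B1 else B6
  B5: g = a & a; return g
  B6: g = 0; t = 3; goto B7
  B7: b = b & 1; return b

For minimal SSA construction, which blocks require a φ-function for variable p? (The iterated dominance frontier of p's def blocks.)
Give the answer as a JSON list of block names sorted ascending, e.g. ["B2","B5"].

idom tree: B1←B0 B2←B1 B3←B1 B4←B3 B5←B3 B6←B4 B7←B0
Dom at joins:
  B1: preds {B0,B3,B4}: {B0} ∩ {B0,B1,B3} ∩ {B0,B1,B3,B4} = {B0}; idom=B0
  B7: preds {B0,B6}: {B0} ∩ {B0,B1,B3,B4,B6} = {B0}; idom=B0

DF derivation:
  join B1 pred B0: · stop@B0
  join B1 pred B3: B3→B1 stop@B0
  join B1 pred B4: B4→B3→B1 stop@B0
  join B7 pred B0: · stop@B0
  join B7 pred B6: B6→B4→B3→B1 stop@B0
  DF(B0)=∅
  DF(B1)={B1,B7}
  DF(B2)=∅
  DF(B3)={B1,B7}
  DF(B4)={B1,B7}
  DF(B5)=∅
  DF(B6)={B7}
  DF(B7)=∅

φ for p: defs {B0,B1}
  DF⁺ = {B1,B7}

Answer: ["B1", "B7"]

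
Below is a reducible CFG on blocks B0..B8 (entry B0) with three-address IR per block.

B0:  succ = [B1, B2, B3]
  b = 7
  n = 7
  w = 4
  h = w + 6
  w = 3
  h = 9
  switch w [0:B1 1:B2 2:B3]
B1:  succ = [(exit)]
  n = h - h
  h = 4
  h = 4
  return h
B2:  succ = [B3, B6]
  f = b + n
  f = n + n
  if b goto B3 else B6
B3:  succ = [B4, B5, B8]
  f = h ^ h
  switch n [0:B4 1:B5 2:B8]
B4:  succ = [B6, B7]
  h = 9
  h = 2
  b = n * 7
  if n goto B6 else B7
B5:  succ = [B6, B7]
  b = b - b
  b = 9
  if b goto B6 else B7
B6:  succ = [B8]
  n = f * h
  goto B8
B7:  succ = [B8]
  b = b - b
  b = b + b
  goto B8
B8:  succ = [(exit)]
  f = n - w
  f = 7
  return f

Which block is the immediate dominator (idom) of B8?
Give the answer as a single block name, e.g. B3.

Answer: B0

Analysis:
idom tree: B1←B0 B2←B0 B3←B0 B4←B3 B5←B3 B6←B0 B7←B3 B8←B0
Dom at joins:
  B3: preds {B0,B2}: {B0} ∩ {B0,B2} = {B0}; idom=B0
  B6: preds {B2,B4,B5}: {B0,B2} ∩ {B0,B3,B4} ∩ {B0,B3,B5} = {B0}; idom=B0
  B7: preds {B4,B5}: {B0,B3,B4} ∩ {B0,B3,B5} = {B0,B3}; idom=B3
  B8: preds {B3,B6,B7}: {B0,B3} ∩ {B0,B6} ∩ {B0,B3,B7} = {B0}; idom=B0

idom(B8) = B0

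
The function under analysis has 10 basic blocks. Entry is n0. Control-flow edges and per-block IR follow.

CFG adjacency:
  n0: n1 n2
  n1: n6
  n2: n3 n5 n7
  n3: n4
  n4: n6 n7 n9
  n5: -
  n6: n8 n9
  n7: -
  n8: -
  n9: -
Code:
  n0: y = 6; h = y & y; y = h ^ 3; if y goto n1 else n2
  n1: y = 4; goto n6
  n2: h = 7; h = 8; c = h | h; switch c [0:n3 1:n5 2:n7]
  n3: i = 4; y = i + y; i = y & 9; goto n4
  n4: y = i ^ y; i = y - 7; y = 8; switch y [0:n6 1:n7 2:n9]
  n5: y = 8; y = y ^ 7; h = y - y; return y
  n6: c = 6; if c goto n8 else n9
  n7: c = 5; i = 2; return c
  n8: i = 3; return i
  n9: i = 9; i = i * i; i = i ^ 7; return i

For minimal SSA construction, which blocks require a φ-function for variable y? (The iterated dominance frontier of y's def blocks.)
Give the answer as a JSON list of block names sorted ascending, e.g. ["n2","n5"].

idom tree: n1←n0 n2←n0 n3←n2 n4←n3 n5←n2 n6←n0 n7←n2 n8←n6 n9←n0
Join-block Dom:
  n6: preds {n1,n4}: {n0,n1} ∩ {n0,n2,n3,n4} = {n0}; idom=n0
  n7: preds {n2,n4}: {n0,n2} ∩ {n0,n2,n3,n4} = {n0,n2}; idom=n2
  n9: preds {n4,n6}: {n0,n2,n3,n4} ∩ {n0,n6} = {n0}; idom=n0

DF derivation:
  n6←n1: walk n1 to n0
  n6←n4: walk n4→n3→n2 to n0
  n7←n2: walk · to n2
  n7←n4: walk n4→n3 to n2
  n9←n4: walk n4→n3→n2 to n0
  n9←n6: walk n6 to n0
  n0 → ∅
  n1 → {n6}
  n2 → {n6,n9}
  n3 → {n6,n7,n9}
  n4 → {n6,n7,n9}
  n5 → ∅
  n6 → {n9}
  n7 → ∅
  n8 → ∅
  n9 → ∅

φ for y: defs {n0,n1,n3,n4,n5}
  DF⁺ = {n6,n7,n9}

Answer: ["n6", "n7", "n9"]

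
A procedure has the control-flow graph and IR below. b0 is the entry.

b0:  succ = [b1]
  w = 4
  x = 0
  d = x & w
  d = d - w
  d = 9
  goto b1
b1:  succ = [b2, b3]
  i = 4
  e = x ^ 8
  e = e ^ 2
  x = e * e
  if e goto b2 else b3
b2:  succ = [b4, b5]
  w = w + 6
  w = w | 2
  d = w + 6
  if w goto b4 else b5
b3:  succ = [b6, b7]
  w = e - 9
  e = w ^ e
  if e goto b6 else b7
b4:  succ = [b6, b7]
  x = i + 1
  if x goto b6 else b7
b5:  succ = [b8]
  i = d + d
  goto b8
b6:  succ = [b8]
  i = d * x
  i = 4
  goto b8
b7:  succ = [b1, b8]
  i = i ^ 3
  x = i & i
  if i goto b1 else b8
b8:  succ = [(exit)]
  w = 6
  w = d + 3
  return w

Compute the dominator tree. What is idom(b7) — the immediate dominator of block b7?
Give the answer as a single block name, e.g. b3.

Answer: b1

Derivation:
idom tree: b1←b0 b2←b1 b3←b1 b4←b2 b5←b2 b6←b1 b7←b1 b8←b1
Join-block Dom:
  b1: preds {b0,b7}: {b0} ∩ {b0,b1,b7} = {b0}; idom=b0
  b6: preds {b3,b4}: {b0,b1,b3} ∩ {b0,b1,b2,b4} = {b0,b1}; idom=b1
  b7: preds {b3,b4}: {b0,b1,b3} ∩ {b0,b1,b2,b4} = {b0,b1}; idom=b1
  b8: preds {b5,b6,b7}: {b0,b1,b2,b5} ∩ {b0,b1,b6} ∩ {b0,b1,b7} = {b0,b1}; idom=b1

idom(b7) = b1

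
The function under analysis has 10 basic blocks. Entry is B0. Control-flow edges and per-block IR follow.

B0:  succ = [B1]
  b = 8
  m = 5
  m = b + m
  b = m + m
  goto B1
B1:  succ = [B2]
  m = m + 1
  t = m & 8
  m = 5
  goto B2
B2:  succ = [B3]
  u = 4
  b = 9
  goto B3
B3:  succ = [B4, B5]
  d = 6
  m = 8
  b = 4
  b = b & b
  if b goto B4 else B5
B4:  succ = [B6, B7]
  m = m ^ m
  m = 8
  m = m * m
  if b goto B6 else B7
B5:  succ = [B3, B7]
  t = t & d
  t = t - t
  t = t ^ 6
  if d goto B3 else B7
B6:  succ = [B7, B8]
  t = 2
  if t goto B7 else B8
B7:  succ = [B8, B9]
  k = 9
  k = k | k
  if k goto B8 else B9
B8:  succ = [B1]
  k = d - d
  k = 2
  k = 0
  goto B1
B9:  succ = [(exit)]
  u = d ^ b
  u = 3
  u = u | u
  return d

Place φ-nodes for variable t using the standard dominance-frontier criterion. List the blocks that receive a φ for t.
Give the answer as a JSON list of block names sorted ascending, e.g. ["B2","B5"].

idom tree: B1←B0 B2←B1 B3←B2 B4←B3 B5←B3 B6←B4 B7←B3 B8←B3 B9←B7
Dom at joins:
  B1: preds {B0,B8}: {B0} ∩ {B0,B1,B2,B3,B8} = {B0}; idom=B0
  B3: preds {B2,B5}: {B0,B1,B2} ∩ {B0,B1,B2,B3,B5} = {B0,B1,B2}; idom=B2
  B7: preds {B4,B5,B6}: {B0,B1,B2,B3,B4} ∩ {B0,B1,B2,B3,B5} ∩ {B0,B1,B2,B3,B4,B6} = {B0,B1,B2,B3}; idom=B3
  B8: preds {B6,B7}: {B0,B1,B2,B3,B4,B6} ∩ {B0,B1,B2,B3,B7} = {B0,B1,B2,B3}; idom=B3

DF walk-up:
  join B1 pred B0: · stop@B0
  join B1 pred B8: B8→B3→B2→B1 stop@B0
  join B3 pred B2: · stop@B2
  join B3 pred B5: B5→B3 stop@B2
  join B7 pred B4: B4 stop@B3
  join B7 pred B5: B5 stop@B3
  join B7 pred B6: B6→B4 stop@B3
  join B8 pred B6: B6→B4 stop@B3
  join B8 pred B7: B7 stop@B3
  B0: DF=∅
  B1: DF={B1}
  B2: DF={B1}
  B3: DF={B1,B3}
  B4: DF={B7,B8}
  B5: DF={B3,B7}
  B6: DF={B7,B8}
  B7: DF={B8}
  B8: DF={B1}
  B9: DF=∅

φ for t: defs {B1,B5,B6}
  DF⁺ = {B1,B3,B7,B8}

Answer: ["B1", "B3", "B7", "B8"]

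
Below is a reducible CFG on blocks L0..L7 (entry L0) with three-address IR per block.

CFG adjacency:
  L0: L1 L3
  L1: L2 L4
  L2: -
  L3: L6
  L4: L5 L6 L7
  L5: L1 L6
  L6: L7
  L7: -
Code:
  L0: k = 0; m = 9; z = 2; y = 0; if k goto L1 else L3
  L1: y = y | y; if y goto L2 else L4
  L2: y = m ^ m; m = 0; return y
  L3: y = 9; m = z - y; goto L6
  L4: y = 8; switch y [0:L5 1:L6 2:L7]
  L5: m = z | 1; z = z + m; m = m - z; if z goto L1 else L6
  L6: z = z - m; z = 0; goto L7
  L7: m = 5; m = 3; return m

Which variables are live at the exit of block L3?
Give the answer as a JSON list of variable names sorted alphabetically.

Answer: ["m", "z"]

Derivation:
def/use:
  L0 def {k,m,y,z} use ∅
  L1 def {y} use {y}
  L2 def {m,y} use {m}
  L3 def {m,y} use {z}
  L4 def {y} use ∅
  L5 def {m,z} use {z}
  L6 def {z} use {m,z}
  L7 def {m} use ∅

Backward fixpoint:
  L0: in=∅ out={m,y,z}
  L1: in={m,y,z} out={m,z}
  L2: in={m} out=∅
  L3: in={z} out={m,z}
  L4: in={m,z} out={m,y,z}
  L5: in={y,z} out={m,y,z}
  L6: in={m,z} out=∅
  L7: in=∅ out=∅

live-out(L3) = ["m", "z"]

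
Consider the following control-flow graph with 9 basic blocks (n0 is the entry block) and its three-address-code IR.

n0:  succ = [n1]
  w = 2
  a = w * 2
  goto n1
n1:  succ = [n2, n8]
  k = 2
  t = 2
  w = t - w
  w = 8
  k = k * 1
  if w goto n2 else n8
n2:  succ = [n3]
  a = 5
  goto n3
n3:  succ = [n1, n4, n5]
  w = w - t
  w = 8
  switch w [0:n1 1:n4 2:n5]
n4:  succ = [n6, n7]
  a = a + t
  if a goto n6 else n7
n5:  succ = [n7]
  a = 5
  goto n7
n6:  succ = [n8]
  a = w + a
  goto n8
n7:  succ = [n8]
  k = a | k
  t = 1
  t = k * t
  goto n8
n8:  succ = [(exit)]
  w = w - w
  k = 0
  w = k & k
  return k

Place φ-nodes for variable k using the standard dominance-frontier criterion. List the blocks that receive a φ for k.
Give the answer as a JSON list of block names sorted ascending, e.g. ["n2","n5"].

idom tree: n1←n0 n2←n1 n3←n2 n4←n3 n5←n3 n6←n4 n7←n3 n8←n1
Dom at joins:
  n1: preds {n0,n3}: {n0} ∩ {n0,n1,n2,n3} = {n0}; idom=n0
  n7: preds {n4,n5}: {n0,n1,n2,n3,n4} ∩ {n0,n1,n2,n3,n5} = {n0,n1,n2,n3}; idom=n3
  n8: preds {n1,n6,n7}: {n0,n1} ∩ {n0,n1,n2,n3,n4,n6} ∩ {n0,n1,n2,n3,n7} = {n0,n1}; idom=n1

Frontier:
  join n1 pred n0: · stop@n0
  join n1 pred n3: n3→n2→n1 stop@n0
  join n7 pred n4: n4 stop@n3
  join n7 pred n5: n5 stop@n3
  join n8 pred n1: · stop@n1
  join n8 pred n6: n6→n4→n3→n2 stop@n1
  join n8 pred n7: n7→n3→n2 stop@n1
  n0 → ∅
  n1 → {n1}
  n2 → {n1,n8}
  n3 → {n1,n8}
  n4 → {n7,n8}
  n5 → {n7}
  n6 → {n8}
  n7 → {n8}
  n8 → ∅

φ for k: defs {n1,n7,n8}
  DF⁺ = {n1,n8}

Answer: ["n1", "n8"]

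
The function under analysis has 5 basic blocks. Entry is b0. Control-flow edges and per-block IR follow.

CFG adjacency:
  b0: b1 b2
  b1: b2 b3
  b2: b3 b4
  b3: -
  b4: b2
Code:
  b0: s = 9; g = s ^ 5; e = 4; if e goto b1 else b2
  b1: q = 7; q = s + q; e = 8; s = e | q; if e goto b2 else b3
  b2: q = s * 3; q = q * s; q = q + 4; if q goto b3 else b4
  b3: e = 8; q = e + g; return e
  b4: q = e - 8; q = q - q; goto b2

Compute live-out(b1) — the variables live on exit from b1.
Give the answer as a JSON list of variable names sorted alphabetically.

Answer: ["e", "g", "s"]

Analysis:
Per-block:
  b0: {e,g,s} / ∅
  b1: {e,q,s} / {s}
  b2: {q} / {s}
  b3: {e,q} / {g}
  b4: {q} / {e}

Live sets:
  live b0: ∅→{e,g,s}
  live b1: {g,s}→{e,g,s}
  live b2: {e,g,s}→{e,g,s}
  live b3: {g}→∅
  live b4: {e,g,s}→{e,g,s}

live-out(b1) = ["e", "g", "s"]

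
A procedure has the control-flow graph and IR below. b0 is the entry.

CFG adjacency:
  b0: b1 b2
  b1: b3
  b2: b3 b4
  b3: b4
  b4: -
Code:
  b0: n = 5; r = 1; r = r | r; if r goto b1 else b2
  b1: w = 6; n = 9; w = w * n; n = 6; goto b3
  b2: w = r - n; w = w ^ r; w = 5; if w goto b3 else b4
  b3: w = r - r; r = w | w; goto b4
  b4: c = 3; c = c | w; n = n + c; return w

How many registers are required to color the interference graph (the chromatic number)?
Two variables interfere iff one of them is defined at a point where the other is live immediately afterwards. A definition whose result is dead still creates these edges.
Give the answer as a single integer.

Answer: 3

Working:
Per-block:
  b0: {n,r} / ∅
  b1: {n,w} / ∅
  b2: {w} / {n,r}
  b3: {r,w} / {r}
  b4: {c,n} / {n,w}

Backward fixpoint:
  b0: in=∅ out={n,r}
  b1: in={r} out={n,r}
  b2: in={n,r} out={n,r,w}
  b3: in={n,r} out={n,w}
  b4: in={n,w} out=∅

Interfere edges:
  c: {n,w}
  n: {c,r,w}
  r: {n,w}
  w: {c,n,r}

Registers:
  {c,n,w} pairwise interfere (3-clique) ⇒ χ ≥ 3
  3-colouring: R0={n}  R1={w}  R2={c,r}
  χ = 3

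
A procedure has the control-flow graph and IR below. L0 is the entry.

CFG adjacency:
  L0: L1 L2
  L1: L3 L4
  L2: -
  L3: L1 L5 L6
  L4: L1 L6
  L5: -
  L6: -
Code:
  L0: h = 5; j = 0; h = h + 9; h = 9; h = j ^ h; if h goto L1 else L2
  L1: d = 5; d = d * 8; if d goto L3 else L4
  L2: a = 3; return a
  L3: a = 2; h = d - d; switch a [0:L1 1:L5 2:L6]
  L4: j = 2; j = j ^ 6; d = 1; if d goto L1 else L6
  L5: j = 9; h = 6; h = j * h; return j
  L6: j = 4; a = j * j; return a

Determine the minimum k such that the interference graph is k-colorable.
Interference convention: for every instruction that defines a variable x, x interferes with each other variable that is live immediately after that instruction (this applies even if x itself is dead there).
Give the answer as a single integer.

Answer: 2

Derivation:
def/use:
  L0 def {h,j} use ∅
  L1 def {d} use ∅
  L2 def {a} use ∅
  L3 def {a,h} use {d}
  L4 def {d,j} use ∅
  L5 def {h,j} use ∅
  L6 def {a,j} use ∅

Liveness:
  L0 li=∅ lo=∅
  L1 li=∅ lo={d}
  L2 li=∅ lo=∅
  L3 li={d} lo=∅
  L4 li=∅ lo=∅
  L5 li=∅ lo=∅
  L6 li=∅ lo=∅

Interfere edges:
  a: {d,h}
  d: {a}
  h: {a,j}
  j: {h}

Colouring:
  clique {a,d} ⇒ need ≥ 2
  assign a→R0 d→R1 h→R1 j→R0 — no edge inside a register ⇒ χ ≤ 2
  χ = 2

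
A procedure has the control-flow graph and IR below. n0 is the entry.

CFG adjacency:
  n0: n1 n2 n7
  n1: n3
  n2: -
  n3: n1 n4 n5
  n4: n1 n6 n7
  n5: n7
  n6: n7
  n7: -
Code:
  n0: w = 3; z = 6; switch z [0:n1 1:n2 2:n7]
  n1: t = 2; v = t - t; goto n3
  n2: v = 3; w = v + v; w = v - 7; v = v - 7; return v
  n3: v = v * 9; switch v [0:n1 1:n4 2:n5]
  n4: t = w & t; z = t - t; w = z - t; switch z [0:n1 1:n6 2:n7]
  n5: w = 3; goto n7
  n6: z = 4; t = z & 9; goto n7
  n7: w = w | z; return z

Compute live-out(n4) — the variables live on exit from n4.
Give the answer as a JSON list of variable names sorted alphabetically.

Block summaries:
  n0: {w,z} / ∅
  n1: {t,v} / ∅
  n2: {v,w} / ∅
  n3: {v} / {v}
  n4: {t,w,z} / {t,w}
  n5: {w} / ∅
  n6: {t,z} / ∅
  n7: {w} / {w,z}

Backward fixpoint:
  n0 li=∅ lo={w,z}
  n1 li={w,z} lo={t,v,w,z}
  n2 li=∅ lo=∅
  n3 li={t,v,w,z} lo={t,w,z}
  n4 li={t,w} lo={w,z}
  n5 li={z} lo={w,z}
  n6 li={w} lo={w,z}
  n7 li={w,z} lo=∅

live-out(n4) = ["w", "z"]

Answer: ["w", "z"]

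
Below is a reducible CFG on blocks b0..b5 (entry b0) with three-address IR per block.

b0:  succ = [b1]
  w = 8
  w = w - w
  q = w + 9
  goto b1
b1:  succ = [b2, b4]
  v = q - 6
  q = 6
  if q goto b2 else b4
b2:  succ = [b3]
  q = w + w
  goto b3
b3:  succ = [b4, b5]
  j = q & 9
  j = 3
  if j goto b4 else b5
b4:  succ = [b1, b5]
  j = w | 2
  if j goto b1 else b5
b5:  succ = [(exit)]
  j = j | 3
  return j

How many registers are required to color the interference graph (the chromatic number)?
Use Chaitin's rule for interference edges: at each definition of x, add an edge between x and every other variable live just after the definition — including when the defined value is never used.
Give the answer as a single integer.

Answer: 3

Derivation:
Per-block:
  b0: def={q,w} ue=∅
  b1: def={q,v} ue={q}
  b2: def={q} ue={w}
  b3: def={j} ue={q}
  b4: def={j} ue={w}
  b5: def={j} ue={j}

Liveness:
  b0 li=∅ lo={q,w}
  b1 li={q,w} lo={q,w}
  b2 li={w} lo={q,w}
  b3 li={q,w} lo={j,q,w}
  b4 li={q,w} lo={j,q,w}
  b5 li={j} lo=∅

Interference:
  j↔{q,w}
  q↔{j,w}
  v↔{w}
  w↔{j,q,v}

Colouring:
  {j,q,w} pairwise interfere (3-clique) ⇒ χ ≥ 3
  3-colouring: c0={w}  c1={j,v}  c2={q}
  χ = 3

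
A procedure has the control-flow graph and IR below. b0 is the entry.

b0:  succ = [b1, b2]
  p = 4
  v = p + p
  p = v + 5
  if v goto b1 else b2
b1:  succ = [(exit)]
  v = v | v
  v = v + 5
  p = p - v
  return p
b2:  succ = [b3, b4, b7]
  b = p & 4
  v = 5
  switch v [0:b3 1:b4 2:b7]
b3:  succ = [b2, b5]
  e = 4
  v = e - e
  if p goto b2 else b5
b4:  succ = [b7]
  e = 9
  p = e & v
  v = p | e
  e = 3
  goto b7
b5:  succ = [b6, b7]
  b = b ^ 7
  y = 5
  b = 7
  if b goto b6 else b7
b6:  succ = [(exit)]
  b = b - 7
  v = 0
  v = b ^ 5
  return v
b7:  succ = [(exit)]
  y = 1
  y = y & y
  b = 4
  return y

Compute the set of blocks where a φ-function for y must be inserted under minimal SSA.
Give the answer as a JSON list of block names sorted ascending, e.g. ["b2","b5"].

Answer: ["b7"]

Working:
idom tree: b1←b0 b2←b0 b3←b2 b4←b2 b5←b3 b6←b5 b7←b2
Join-block Dom:
  b2: preds {b0,b3}: {b0} ∩ {b0,b2,b3} = {b0}; idom=b0
  b7: preds {b2,b4,b5}: {b0,b2} ∩ {b0,b2,b4} ∩ {b0,b2,b3,b5} = {b0,b2}; idom=b2

DF derivation:
  b2←b0: walk · to b0
  b2←b3: walk b3→b2 to b0
  b7←b2: walk · to b2
  b7←b4: walk b4 to b2
  b7←b5: walk b5→b3 to b2
  b0: DF=∅
  b1: DF=∅
  b2: DF={b2}
  b3: DF={b2,b7}
  b4: DF={b7}
  b5: DF={b7}
  b6: DF=∅
  b7: DF=∅

φ for y: defs {b5,b7}
  DF⁺ = {b7}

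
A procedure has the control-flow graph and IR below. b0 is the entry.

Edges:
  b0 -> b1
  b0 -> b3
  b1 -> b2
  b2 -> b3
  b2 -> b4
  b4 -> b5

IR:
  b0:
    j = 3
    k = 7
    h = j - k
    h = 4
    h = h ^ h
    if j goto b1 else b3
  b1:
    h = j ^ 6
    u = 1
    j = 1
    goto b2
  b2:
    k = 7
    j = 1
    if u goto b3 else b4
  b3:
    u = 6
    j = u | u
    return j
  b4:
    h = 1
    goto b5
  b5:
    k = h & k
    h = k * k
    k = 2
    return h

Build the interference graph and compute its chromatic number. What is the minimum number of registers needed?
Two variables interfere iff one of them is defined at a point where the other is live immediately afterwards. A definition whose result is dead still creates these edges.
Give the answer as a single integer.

Answer: 3

Working:
def/use:
  b0 def {h,j,k} use ∅
  b1 def {h,j,u} use {j}
  b2 def {j,k} use {u}
  b3 def {j,u} use ∅
  b4 def {h} use ∅
  b5 def {h,k} use {h,k}

Liveness:
  b0 li=∅ lo={j}
  b1 li={j} lo={u}
  b2 li={u} lo={k}
  b3 li=∅ lo=∅
  b4 li={k} lo={h,k}
  b5 li={h,k} lo=∅

Interference:
  h: {j,k}
  j: {h,k,u}
  k: {h,j,u}
  u: {j,k}

Chromatic number:
  lower bound: {h,j,k} mutually conflict ⇒ χ ≥ 3
  assign h→R2 j→R0 k→R1 u→R2 — no edge inside a register ⇒ χ ≤ 3
  χ = 3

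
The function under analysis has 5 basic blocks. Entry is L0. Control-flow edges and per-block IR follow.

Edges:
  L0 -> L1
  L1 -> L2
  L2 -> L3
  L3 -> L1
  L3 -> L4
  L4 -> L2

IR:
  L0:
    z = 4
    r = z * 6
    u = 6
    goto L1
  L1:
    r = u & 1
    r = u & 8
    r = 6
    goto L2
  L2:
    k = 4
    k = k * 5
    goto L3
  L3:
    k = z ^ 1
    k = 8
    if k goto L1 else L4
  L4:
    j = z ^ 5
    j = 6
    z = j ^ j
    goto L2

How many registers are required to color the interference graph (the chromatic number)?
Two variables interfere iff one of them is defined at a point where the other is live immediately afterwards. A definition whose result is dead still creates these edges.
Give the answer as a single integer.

Answer: 3

Derivation:
def/use:
  L0: def={r,u,z} ue=∅
  L1: def={r} ue={u}
  L2: def={k} ue=∅
  L3: def={k} ue={z}
  L4: def={j,z} ue={z}

Live sets:
  L0 li=∅ lo={u,z}
  L1 li={u,z} lo={u,z}
  L2 li={u,z} lo={u,z}
  L3 li={u,z} lo={u,z}
  L4 li={u,z} lo={u,z}

Interference:
  j↔{u}
  k↔{u,z}
  r↔{u,z}
  u↔{j,k,r,z}
  z↔{k,r,u}

Registers:
  lower bound: {k,u,z} mutually conflict ⇒ χ ≥ 3
  3-colouring: c0={u}  c1={j,z}  c2={k,r}
  χ = 3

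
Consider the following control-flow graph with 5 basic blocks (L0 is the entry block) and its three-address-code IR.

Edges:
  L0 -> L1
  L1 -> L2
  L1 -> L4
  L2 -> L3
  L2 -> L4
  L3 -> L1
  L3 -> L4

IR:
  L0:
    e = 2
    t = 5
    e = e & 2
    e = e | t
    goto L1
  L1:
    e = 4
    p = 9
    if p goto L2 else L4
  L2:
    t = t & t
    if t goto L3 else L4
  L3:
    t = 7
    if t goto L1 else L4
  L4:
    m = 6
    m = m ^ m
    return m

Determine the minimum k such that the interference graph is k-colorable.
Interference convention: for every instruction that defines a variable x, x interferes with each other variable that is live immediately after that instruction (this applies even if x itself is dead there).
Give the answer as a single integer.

Answer: 2

Working:
Block summaries:
  L0: {e,t} / ∅
  L1: {e,p} / ∅
  L2: {t} / {t}
  L3: {t} / ∅
  L4: {m} / ∅

Liveness:
  L0 li=∅ lo={t}
  L1 li={t} lo={t}
  L2 li={t} lo=∅
  L3 li=∅ lo={t}
  L4 li=∅ lo=∅

Interference:
  e: {t}
  m: ∅
  p: {t}
  t: {e,p}

Registers:
  {e,t} pairwise interfere (2-clique) ⇒ χ ≥ 2
  assign e→c1 m→c0 p→c1 t→c0 — no edge inside a register ⇒ χ ≤ 2
  χ = 2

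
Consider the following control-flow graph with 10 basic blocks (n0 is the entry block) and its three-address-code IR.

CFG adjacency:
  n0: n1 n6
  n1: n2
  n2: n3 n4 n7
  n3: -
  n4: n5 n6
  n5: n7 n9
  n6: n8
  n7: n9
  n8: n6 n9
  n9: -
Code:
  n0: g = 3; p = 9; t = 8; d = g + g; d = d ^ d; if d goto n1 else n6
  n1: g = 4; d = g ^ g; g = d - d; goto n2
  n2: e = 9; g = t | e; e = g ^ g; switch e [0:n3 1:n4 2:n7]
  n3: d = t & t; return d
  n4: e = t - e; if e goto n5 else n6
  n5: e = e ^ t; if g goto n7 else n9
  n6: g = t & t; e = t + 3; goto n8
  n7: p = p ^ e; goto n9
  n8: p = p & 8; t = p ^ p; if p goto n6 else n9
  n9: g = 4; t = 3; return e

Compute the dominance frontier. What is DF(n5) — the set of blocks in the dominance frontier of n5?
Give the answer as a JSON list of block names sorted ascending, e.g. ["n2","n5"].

Answer: ["n7", "n9"]

Derivation:
idom tree: n1←n0 n2←n1 n3←n2 n4←n2 n5←n4 n6←n0 n7←n2 n8←n6 n9←n0
Dom∩ at merges:
  n6: preds {n0,n4,n8}: {n0} ∩ {n0,n1,n2,n4} ∩ {n0,n6,n8} = {n0}; idom=n0
  n7: preds {n2,n5}: {n0,n1,n2} ∩ {n0,n1,n2,n4,n5} = {n0,n1,n2}; idom=n2
  n9: preds {n5,n7,n8}: {n0,n1,n2,n4,n5} ∩ {n0,n1,n2,n7} ∩ {n0,n6,n8} = {n0}; idom=n0

DF derivation:
  n6←n0: walk · to n0
  n6←n4: walk n4→n2→n1 to n0
  n6←n8: walk n8→n6 to n0
  n7←n2: walk · to n2
  n7←n5: walk n5→n4 to n2
  n9←n5: walk n5→n4→n2→n1 to n0
  n9←n7: walk n7→n2→n1 to n0
  n9←n8: walk n8→n6 to n0
  n0: DF=∅
  n1: DF={n6,n9}
  n2: DF={n6,n9}
  n3: DF=∅
  n4: DF={n6,n7,n9}
  n5: DF={n7,n9}
  n6: DF={n6,n9}
  n7: DF={n9}
  n8: DF={n6,n9}
  n9: DF=∅

DF(n5) = ["n7", "n9"]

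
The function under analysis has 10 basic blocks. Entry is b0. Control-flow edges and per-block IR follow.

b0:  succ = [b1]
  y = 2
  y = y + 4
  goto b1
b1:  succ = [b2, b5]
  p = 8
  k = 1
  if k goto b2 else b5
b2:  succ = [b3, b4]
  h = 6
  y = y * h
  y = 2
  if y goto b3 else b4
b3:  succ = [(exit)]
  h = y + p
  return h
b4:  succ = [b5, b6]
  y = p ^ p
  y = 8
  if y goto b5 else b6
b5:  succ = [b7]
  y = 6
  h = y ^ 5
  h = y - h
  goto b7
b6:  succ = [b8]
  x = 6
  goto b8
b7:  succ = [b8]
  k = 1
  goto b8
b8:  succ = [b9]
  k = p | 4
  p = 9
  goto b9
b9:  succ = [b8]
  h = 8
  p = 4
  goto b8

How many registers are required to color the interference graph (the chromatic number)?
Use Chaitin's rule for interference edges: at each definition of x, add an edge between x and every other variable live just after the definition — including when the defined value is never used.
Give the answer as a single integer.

Answer: 3

Analysis:
Per-block:
  b0: def={y} ue=∅
  b1: def={k,p} ue=∅
  b2: def={h,y} ue={y}
  b3: def={h} ue={p,y}
  b4: def={y} ue={p}
  b5: def={h,y} ue=∅
  b6: def={x} ue=∅
  b7: def={k} ue=∅
  b8: def={k,p} ue={p}
  b9: def={h,p} ue=∅

Liveness:
  live b0: ∅→{y}
  live b1: {y}→{p,y}
  live b2: {p,y}→{p,y}
  live b3: {p,y}→∅
  live b4: {p}→{p}
  live b5: {p}→{p}
  live b6: {p}→{p}
  live b7: {p}→{p}
  live b8: {p}→∅
  live b9: ∅→{p}

Interference:
  h — {p,y}
  k — {p,y}
  p — {h,k,x,y}
  x — {p}
  y — {h,k,p}

Colouring:
  lower bound: {h,p,y} mutually conflict ⇒ χ ≥ 3
  assign h→c2 k→c2 p→c0 x→c1 y→c1 — no edge inside a register ⇒ χ ≤ 3
  χ = 3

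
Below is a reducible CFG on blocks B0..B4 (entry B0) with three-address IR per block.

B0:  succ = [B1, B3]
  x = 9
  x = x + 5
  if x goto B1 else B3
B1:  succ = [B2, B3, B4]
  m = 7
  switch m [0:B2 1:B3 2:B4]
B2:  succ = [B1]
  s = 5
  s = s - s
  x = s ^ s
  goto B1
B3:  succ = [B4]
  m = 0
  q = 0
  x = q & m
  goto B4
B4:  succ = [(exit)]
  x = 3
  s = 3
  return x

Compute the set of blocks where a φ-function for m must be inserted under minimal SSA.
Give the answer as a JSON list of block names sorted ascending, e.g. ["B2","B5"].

idom tree: B1←B0 B2←B1 B3←B0 B4←B0
Dom∩ at merges:
  B1: preds {B0,B2}: {B0} ∩ {B0,B1,B2} = {B0}; idom=B0
  B3: preds {B0,B1}: {B0} ∩ {B0,B1} = {B0}; idom=B0
  B4: preds {B1,B3}: {B0,B1} ∩ {B0,B3} = {B0}; idom=B0

DF walk-up:
  join B1 pred B0: · stop@B0
  join B1 pred B2: B2→B1 stop@B0
  join B3 pred B0: · stop@B0
  join B3 pred B1: B1 stop@B0
  join B4 pred B1: B1 stop@B0
  join B4 pred B3: B3 stop@B0
  DF(B0)=∅
  DF(B1)={B1,B3,B4}
  DF(B2)={B1}
  DF(B3)={B4}
  DF(B4)=∅

φ for m: defs {B1,B3}
  DF⁺ = {B1,B3,B4}

Answer: ["B1", "B3", "B4"]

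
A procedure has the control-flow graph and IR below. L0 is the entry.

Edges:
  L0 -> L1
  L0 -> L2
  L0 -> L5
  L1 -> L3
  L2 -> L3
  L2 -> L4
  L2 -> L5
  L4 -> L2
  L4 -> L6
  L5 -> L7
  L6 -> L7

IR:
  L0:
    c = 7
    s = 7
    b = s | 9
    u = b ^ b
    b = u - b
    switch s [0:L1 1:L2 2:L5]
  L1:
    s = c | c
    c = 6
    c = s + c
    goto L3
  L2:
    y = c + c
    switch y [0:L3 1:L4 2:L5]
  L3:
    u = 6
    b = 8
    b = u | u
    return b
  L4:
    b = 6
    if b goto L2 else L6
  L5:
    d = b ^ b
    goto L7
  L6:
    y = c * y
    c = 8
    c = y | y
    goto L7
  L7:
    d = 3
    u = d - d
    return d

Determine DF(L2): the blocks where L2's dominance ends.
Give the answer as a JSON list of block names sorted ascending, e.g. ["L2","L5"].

Answer: ["L2", "L3", "L5", "L7"]

Working:
idom tree: L1←L0 L2←L0 L3←L0 L4←L2 L5←L0 L6←L4 L7←L0
Dom at joins:
  L2: preds {L0,L4}: {L0} ∩ {L0,L2,L4} = {L0}; idom=L0
  L3: preds {L1,L2}: {L0,L1} ∩ {L0,L2} = {L0}; idom=L0
  L5: preds {L0,L2}: {L0} ∩ {L0,L2} = {L0}; idom=L0
  L7: preds {L5,L6}: {L0,L5} ∩ {L0,L2,L4,L6} = {L0}; idom=L0

DF derivation:
  join L2 pred L0: · stop@L0
  join L2 pred L4: L4→L2 stop@L0
  join L3 pred L1: L1 stop@L0
  join L3 pred L2: L2 stop@L0
  join L5 pred L0: · stop@L0
  join L5 pred L2: L2 stop@L0
  join L7 pred L5: L5 stop@L0
  join L7 pred L6: L6→L4→L2 stop@L0
  L0: DF=∅
  L1: DF={L3}
  L2: DF={L2,L3,L5,L7}
  L3: DF=∅
  L4: DF={L2,L7}
  L5: DF={L7}
  L6: DF={L7}
  L7: DF=∅

DF(L2) = ["L2", "L3", "L5", "L7"]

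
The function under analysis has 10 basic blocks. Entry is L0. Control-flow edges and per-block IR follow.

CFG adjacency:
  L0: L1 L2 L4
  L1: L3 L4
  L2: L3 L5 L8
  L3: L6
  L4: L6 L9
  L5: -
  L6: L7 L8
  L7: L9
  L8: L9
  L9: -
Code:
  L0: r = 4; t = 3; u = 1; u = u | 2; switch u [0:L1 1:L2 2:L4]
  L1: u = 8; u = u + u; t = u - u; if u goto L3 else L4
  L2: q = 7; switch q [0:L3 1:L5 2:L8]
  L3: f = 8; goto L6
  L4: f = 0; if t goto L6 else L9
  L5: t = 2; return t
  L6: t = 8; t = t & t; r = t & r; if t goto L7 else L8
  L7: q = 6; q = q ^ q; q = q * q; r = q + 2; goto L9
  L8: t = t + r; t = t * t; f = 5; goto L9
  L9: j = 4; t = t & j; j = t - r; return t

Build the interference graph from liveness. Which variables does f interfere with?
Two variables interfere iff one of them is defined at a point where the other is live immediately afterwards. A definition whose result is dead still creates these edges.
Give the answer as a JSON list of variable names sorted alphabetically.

def/use:
  L0 def {r,t,u} use ∅
  L1 def {t,u} use ∅
  L2 def {q} use ∅
  L3 def {f} use ∅
  L4 def {f} use {t}
  L5 def {t} use ∅
  L6 def {r,t} use {r}
  L7 def {q,r} use ∅
  L8 def {f,t} use {r,t}
  L9 def {j,t} use {r,t}

Liveness:
  L0 li=∅ lo={r,t}
  L1 li={r} lo={r,t}
  L2 li={r,t} lo={r,t}
  L3 li={r} lo={r}
  L4 li={r,t} lo={r,t}
  L5 li=∅ lo=∅
  L6 li={r} lo={r,t}
  L7 li={t} lo={r,t}
  L8 li={r,t} lo={r,t}
  L9 li={r,t} lo=∅

Interfere edges:
  f: {r,t}
  j: {r,t}
  q: {r,t}
  r: {f,j,q,t,u}
  t: {f,j,q,r,u}
  u: {r,t}

N(f) = ["r", "t"]

Answer: ["r", "t"]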